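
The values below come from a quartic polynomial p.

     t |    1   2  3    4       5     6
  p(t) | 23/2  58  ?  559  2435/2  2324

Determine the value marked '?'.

421/2

The 5 known points determine the degree-4 polynomial uniquely.
Write p(t) = at^4 + bt^3 + ct^2 + dt + e. Substituting each data point gives a linear system:
  a + b + c + d + e = 23/2
  16a + 8b + 4c + 2d + e = 58
  256a + 64b + 16c + 4d + e = 559
  625a + 125b + 25c + 5d + e = 2435/2
  1296a + 216b + 36c + 6d + e = 2324
Solving the system yields a = 1, b = 5, c = -2, d = 5/2, e = 5.
So p(t) = t⁴ + 5t³ - 2t² + (5/2)t + 5.
Then p(3) = 421/2.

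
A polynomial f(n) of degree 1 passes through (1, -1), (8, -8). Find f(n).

Write f(n) = an + b. Substituting each data point gives a linear system:
  a + b = -1
  8a + b = -8
Solving the system yields a = -1, b = 0.
So f(n) = -n.
Check: f(1) = -1. ✓

f(n) = -n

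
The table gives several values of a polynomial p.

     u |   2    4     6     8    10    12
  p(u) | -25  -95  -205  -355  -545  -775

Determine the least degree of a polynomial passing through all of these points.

2

Forward differences of the values at u = 2, 4, 6, 8, 10, 12:
  p  : -25  -95  -205  -355  -545  -775
  Δ  : -70  -110  -150  -190  -230
  Δ^2: -40  -40  -40  -40
  Δ^3: 0  0  0
  Δ^4: 0  0
  Δ^5: 0
The second differences are constant (-40) and nonzero, while all higher differences vanish, so the minimal degree is 2.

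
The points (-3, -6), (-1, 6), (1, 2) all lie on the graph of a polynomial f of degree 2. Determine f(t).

Write f(t) = at^2 + bt + c. Substituting each data point gives a linear system:
  9a - 3b + c = -6
  a - b + c = 6
  a + b + c = 2
Solving the system yields a = -2, b = -2, c = 6.
So f(t) = -2t² - 2t + 6.
Check: f(1) = 2. ✓

f(t) = -2t^2 - 2t + 6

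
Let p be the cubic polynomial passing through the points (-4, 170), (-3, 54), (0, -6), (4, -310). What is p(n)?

p(n) = -4n^3 - 4n^2 + 4n - 6

Using the Lagrange interpolation formula with nodes -4, -3, 0, 4:
  L_0(n) = (n + 3)n(n - 4) / -32
  L_1(n) = (n + 4)n(n - 4) / 21
  L_2(n) = (n + 4)(n + 3)(n - 4) / -48
  L_3(n) = (n + 4)(n + 3)n / 224
Then p(n) = 170·L_0(n) + 54·L_1(n) - 6·L_2(n) - 310·L_3(n).
Expanding and collecting terms gives p(n) = -4n³ - 4n² + 4n - 6.
Check: p(0) = -6. ✓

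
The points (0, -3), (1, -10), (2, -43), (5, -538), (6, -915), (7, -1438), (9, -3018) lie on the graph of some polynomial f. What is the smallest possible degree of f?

3

Divided differences on the nodes 0, 1, 2, 5, 6, 7, 9:
  order 0: -3  -10  -43  -538  -915  -1438  -3018
  order 1: -7  -33  -165  -377  -523  -790
  order 2: -13  -33  -53  -73  -89
  order 3: -4  -4  -4  -4
  order 4: 0  0  0
  order 5: 0  0
  order 6: 0
The order-3 divided differences are all -4 (nonzero) and every higher order vanishes, so the data lies on a polynomial of degree exactly 3.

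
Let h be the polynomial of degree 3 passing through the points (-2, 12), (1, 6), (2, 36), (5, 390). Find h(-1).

6

Using the Lagrange interpolation formula with nodes -2, 1, 2, 5:
  L_0(n) = (n - 1)(n - 2)(n - 5) / -84
  L_1(n) = (n + 2)(n - 2)(n - 5) / 12
  L_2(n) = (n + 2)(n - 1)(n - 5) / -12
  L_3(n) = (n + 2)(n - 1)(n - 2) / 84
Then h(n) = 12·L_0(n) + 6·L_1(n) + 36·L_2(n) + 390·L_3(n).
Expanding and collecting terms gives h(n) = 2n^3 + 6n^2 - 2n.
Evaluating at n = -1: h(-1) = 6.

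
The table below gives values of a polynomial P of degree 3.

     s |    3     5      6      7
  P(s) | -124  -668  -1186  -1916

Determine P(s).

P(s) = -6s^3 + 2s^2 + 6s + 2

Using the Lagrange interpolation formula with nodes 3, 5, 6, 7:
  L_0(s) = (s - 5)(s - 6)(s - 7) / -24
  L_1(s) = (s - 3)(s - 6)(s - 7) / 4
  L_2(s) = (s - 3)(s - 5)(s - 7) / -3
  L_3(s) = (s - 3)(s - 5)(s - 6) / 8
Then P(s) = -124·L_0(s) - 668·L_1(s) - 1186·L_2(s) - 1916·L_3(s).
Expanding and collecting terms gives P(s) = -6s^3 + 2s^2 + 6s + 2.
Check: P(3) = -124. ✓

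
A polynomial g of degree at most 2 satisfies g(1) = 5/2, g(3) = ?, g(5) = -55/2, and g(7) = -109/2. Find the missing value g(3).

-17/2

The 3 known points determine the degree-2 polynomial uniquely.
Write g(u) = au^2 + bu + c. Substituting each data point gives a linear system:
  a + b + c = 5/2
  25a + 5b + c = -55/2
  49a + 7b + c = -109/2
Solving the system yields a = -1, b = -3/2, c = 5.
So g(u) = -u^2 - (3/2)u + 5.
Then g(3) = -17/2.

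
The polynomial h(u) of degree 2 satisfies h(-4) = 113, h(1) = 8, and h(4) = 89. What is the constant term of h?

Write h(u) = au^2 + bu + c. Substituting each data point gives a linear system:
  16a - 4b + c = 113
  a + b + c = 8
  16a + 4b + c = 89
Solving the system yields a = 6, b = -3, c = 5.
So h(u) = 6u^2 - 3u + 5.
The constant term is 5.

5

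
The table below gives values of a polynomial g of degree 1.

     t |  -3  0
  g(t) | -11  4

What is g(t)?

g(t) = 5t + 4

Using the Lagrange interpolation formula with nodes -3, 0:
  L_0(t) = t / -3
  L_1(t) = (t + 3) / 3
Then g(t) = -11·L_0(t) + 4·L_1(t).
Expanding and collecting terms gives g(t) = 5t + 4.
Check: g(0) = 4. ✓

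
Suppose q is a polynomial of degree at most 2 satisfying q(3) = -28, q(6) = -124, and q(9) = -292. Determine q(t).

Write q(t) = at^2 + bt + c. Substituting each data point gives a linear system:
  9a + 3b + c = -28
  36a + 6b + c = -124
  81a + 9b + c = -292
Solving the system yields a = -4, b = 4, c = -4.
So q(t) = -4t² + 4t - 4.
Check: q(9) = -292. ✓

q(t) = -4t^2 + 4t - 4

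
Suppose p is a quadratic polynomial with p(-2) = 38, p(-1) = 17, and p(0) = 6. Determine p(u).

Write p(u) = au^2 + bu + c. Substituting each data point gives a linear system:
  4a - 2b + c = 38
  a - b + c = 17
  c = 6
Solving the system yields a = 5, b = -6, c = 6.
So p(u) = 5u^2 - 6u + 6.
Check: p(-2) = 38. ✓

p(u) = 5u^2 - 6u + 6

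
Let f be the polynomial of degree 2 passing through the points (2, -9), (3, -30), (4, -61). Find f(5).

-102

Write f(t) = at^2 + bt + c. Substituting each data point gives a linear system:
  4a + 2b + c = -9
  9a + 3b + c = -30
  16a + 4b + c = -61
Solving the system yields a = -5, b = 4, c = 3.
So f(t) = -5t^2 + 4t + 3.
Then f(5) = -102.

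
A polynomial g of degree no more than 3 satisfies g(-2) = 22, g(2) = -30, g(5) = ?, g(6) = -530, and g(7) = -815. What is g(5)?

The 4 known points determine the degree-3 polynomial uniquely.
Write g(n) = an^3 + bn^2 + cn + d. Substituting each data point gives a linear system:
  -8a + 4b - 2c + d = 22
  8a + 4b + 2c + d = -30
  216a + 36b + 6c + d = -530
  343a + 49b + 7c + d = -815
Solving the system yields a = -2, b = -2, c = -5, d = 4.
So g(n) = -2n^3 - 2n^2 - 5n + 4.
Then g(5) = -321.

-321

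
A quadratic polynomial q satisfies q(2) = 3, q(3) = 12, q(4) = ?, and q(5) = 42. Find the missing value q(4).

The 3 known points determine the degree-2 polynomial uniquely.
Write q(x) = ax^2 + bx + c. Substituting each data point gives a linear system:
  4a + 2b + c = 3
  9a + 3b + c = 12
  25a + 5b + c = 42
Solving the system yields a = 2, b = -1, c = -3.
So q(x) = 2x^2 - x - 3.
Then q(4) = 25.

25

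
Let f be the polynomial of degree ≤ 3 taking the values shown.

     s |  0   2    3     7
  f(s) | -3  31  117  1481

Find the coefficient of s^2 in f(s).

3

Write f(s) = as^3 + bs^2 + cs + d. Substituting each data point gives a linear system:
  d = -3
  8a + 4b + 2c + d = 31
  27a + 9b + 3c + d = 117
  343a + 49b + 7c + d = 1481
Solving the system yields a = 4, b = 3, c = -5, d = -3.
So f(s) = 4s^3 + 3s^2 - 5s - 3.
The coefficient of s^2 is 3.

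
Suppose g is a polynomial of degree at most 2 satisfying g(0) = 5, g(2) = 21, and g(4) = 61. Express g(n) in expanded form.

Write g(n) = an^2 + bn + c. Substituting each data point gives a linear system:
  c = 5
  4a + 2b + c = 21
  16a + 4b + c = 61
Solving the system yields a = 3, b = 2, c = 5.
So g(n) = 3n^2 + 2n + 5.
Check: g(4) = 61. ✓

g(n) = 3n^2 + 2n + 5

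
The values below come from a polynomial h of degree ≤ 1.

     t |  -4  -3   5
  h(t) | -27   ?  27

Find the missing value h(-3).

-21

The 2 known points determine the degree-1 polynomial uniquely.
Write h(t) = at + b. Substituting each data point gives a linear system:
  -4a + b = -27
  5a + b = 27
Solving the system yields a = 6, b = -3.
So h(t) = 6t - 3.
Then h(-3) = -21.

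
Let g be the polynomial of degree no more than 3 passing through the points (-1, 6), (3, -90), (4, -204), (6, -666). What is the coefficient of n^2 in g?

Write g(n) = an^3 + bn^2 + cn + d. Substituting each data point gives a linear system:
  -a + b - c + d = 6
  27a + 9b + 3c + d = -90
  64a + 16b + 4c + d = -204
  216a + 36b + 6c + d = -666
Solving the system yields a = -3, b = 0, c = -3, d = 0.
So g(n) = -3n³ - 3n.
The coefficient of n^2 is 0.

0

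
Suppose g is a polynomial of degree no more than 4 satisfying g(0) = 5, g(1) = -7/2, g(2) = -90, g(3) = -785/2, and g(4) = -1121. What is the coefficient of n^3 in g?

Write g(n) = an^4 + bn^3 + cn^2 + dn + e. Substituting each data point gives a linear system:
  e = 5
  a + b + c + d + e = -7/2
  16a + 8b + 4c + 2d + e = -90
  81a + 27b + 9c + 3d + e = -785/2
  256a + 64b + 16c + 4d + e = -1121
Solving the system yields a = -3, b = -5, c = -3, d = 5/2, e = 5.
So g(n) = -3n^4 - 5n^3 - 3n^2 + (5/2)n + 5.
The coefficient of n^3 is -5.

-5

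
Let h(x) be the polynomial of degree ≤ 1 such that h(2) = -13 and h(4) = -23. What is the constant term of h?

Write h(x) = ax + b. Substituting each data point gives a linear system:
  2a + b = -13
  4a + b = -23
Solving the system yields a = -5, b = -3.
So h(x) = -5x - 3.
The constant term is -3.

-3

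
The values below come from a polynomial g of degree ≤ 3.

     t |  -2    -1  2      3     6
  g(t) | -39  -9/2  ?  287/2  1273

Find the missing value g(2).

The 4 known points determine the degree-3 polynomial uniquely.
Write g(t) = at^3 + bt^2 + ct + d. Substituting each data point gives a linear system:
  -8a + 4b - 2c + d = -39
  -a + b - c + d = -9/2
  27a + 9b + 3c + d = 287/2
  216a + 36b + 6c + d = 1273
Solving the system yields a = 6, b = 1/2, c = -6, d = -5.
So g(t) = 6t³ + (1/2)t² - 6t - 5.
Then g(2) = 33.

33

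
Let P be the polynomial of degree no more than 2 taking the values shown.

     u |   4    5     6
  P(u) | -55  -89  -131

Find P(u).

P(u) = -4u^2 + 2u + 1

Write P(u) = au^2 + bu + c. Substituting each data point gives a linear system:
  16a + 4b + c = -55
  25a + 5b + c = -89
  36a + 6b + c = -131
Solving the system yields a = -4, b = 2, c = 1.
So P(u) = -4u^2 + 2u + 1.
Check: P(4) = -55. ✓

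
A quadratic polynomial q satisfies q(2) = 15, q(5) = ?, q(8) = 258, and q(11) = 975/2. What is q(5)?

201/2

On equispaced nodes a degree-2 polynomial has vanishing third forward difference, so
  - q(2) + 3·q(5) - 3·q(8) + q(11) = 0.
Substituting the known values and solving for q(5):
  3·q(5) = 603/2
  q(5) = 201/2.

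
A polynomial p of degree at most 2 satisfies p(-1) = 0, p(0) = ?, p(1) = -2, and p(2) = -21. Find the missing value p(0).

On equispaced nodes a degree-2 polynomial has vanishing third forward difference, so
  - p(-1) + 3·p(0) - 3·p(1) + p(2) = 0.
Substituting the known values and solving for p(0):
  3·p(0) = 15
  p(0) = 5.

5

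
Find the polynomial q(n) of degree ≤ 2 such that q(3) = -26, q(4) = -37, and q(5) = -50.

Write q(n) = an^2 + bn + c. Substituting each data point gives a linear system:
  9a + 3b + c = -26
  16a + 4b + c = -37
  25a + 5b + c = -50
Solving the system yields a = -1, b = -4, c = -5.
So q(n) = -n² - 4n - 5.
Check: q(4) = -37. ✓

q(n) = -n^2 - 4n - 5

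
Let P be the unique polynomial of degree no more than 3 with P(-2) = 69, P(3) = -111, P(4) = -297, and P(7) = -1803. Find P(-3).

207

Using the Lagrange interpolation formula with nodes -2, 3, 4, 7:
  L_0(u) = (u - 3)(u - 4)(u - 7) / -270
  L_1(u) = (u + 2)(u - 4)(u - 7) / 20
  L_2(u) = (u + 2)(u - 3)(u - 7) / -18
  L_3(u) = (u + 2)(u - 3)(u - 4) / 108
Then P(u) = 69·L_0(u) - 111·L_1(u) - 297·L_2(u) - 1803·L_3(u).
Expanding and collecting terms gives P(u) = -6u³ + 5u² + u + 3.
Evaluating at u = -3: P(-3) = 207.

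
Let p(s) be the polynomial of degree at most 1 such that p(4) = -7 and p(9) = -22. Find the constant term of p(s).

Write p(s) = as + b. Substituting each data point gives a linear system:
  4a + b = -7
  9a + b = -22
Solving the system yields a = -3, b = 5.
So p(s) = -3s + 5.
The constant term is 5.

5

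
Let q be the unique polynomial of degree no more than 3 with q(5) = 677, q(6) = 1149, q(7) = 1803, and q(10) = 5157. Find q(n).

q(n) = 5n^3 + n^2 + 6n - 3

Write q(n) = an^3 + bn^2 + cn + d. Substituting each data point gives a linear system:
  125a + 25b + 5c + d = 677
  216a + 36b + 6c + d = 1149
  343a + 49b + 7c + d = 1803
  1000a + 100b + 10c + d = 5157
Solving the system yields a = 5, b = 1, c = 6, d = -3.
So q(n) = 5n^3 + n^2 + 6n - 3.
Check: q(10) = 5157. ✓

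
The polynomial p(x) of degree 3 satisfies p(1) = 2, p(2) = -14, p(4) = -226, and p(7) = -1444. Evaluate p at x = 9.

Write p(x) = ax^3 + bx^2 + cx + d. Substituting each data point gives a linear system:
  a + b + c + d = 2
  8a + 4b + 2c + d = -14
  64a + 16b + 4c + d = -226
  343a + 49b + 7c + d = -1444
Solving the system yields a = -5, b = 5, c = 4, d = -2.
So p(x) = -5x^3 + 5x^2 + 4x - 2.
Then p(9) = -3206.

-3206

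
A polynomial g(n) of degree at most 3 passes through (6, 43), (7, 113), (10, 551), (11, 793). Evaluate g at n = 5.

Write g(n) = an^3 + bn^2 + cn + d. Substituting each data point gives a linear system:
  216a + 36b + 6c + d = 43
  343a + 49b + 7c + d = 113
  1000a + 100b + 10c + d = 551
  1331a + 121b + 11c + d = 793
Solving the system yields a = 1, b = -4, c = -5, d = 1.
So g(n) = n³ - 4n² - 5n + 1.
Then g(5) = 1.

1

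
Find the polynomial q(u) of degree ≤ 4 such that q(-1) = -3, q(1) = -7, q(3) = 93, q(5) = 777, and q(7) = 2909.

q(u) = u^4 + 2u^3 - 3u^2 - 4u - 3

Using the Lagrange interpolation formula with nodes -1, 1, 3, 5, 7:
  L_0(u) = (u - 1)(u - 3)(u - 5)(u - 7) / 384
  L_1(u) = (u + 1)(u - 3)(u - 5)(u - 7) / -96
  L_2(u) = (u + 1)(u - 1)(u - 5)(u - 7) / 64
  L_3(u) = (u + 1)(u - 1)(u - 3)(u - 7) / -96
  L_4(u) = (u + 1)(u - 1)(u - 3)(u - 5) / 384
Then q(u) = -3·L_0(u) - 7·L_1(u) + 93·L_2(u) + 777·L_3(u) + 2909·L_4(u).
Expanding and collecting terms gives q(u) = u^4 + 2u^3 - 3u^2 - 4u - 3.
Check: q(7) = 2909. ✓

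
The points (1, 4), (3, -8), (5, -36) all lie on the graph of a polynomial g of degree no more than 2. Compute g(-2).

Using the Lagrange interpolation formula with nodes 1, 3, 5:
  L_0(n) = (n - 3)(n - 5) / 8
  L_1(n) = (n - 1)(n - 5) / -4
  L_2(n) = (n - 1)(n - 3) / 8
Then g(n) = 4·L_0(n) - 8·L_1(n) - 36·L_2(n).
Expanding and collecting terms gives g(n) = -2n² + 2n + 4.
Evaluating at n = -2: g(-2) = -8.

-8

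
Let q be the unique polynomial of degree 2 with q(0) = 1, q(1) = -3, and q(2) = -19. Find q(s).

Using the Lagrange interpolation formula with nodes 0, 1, 2:
  L_0(s) = (s - 1)(s - 2) / 2
  L_1(s) = s(s - 2) / -1
  L_2(s) = s(s - 1) / 2
Then q(s) = 1·L_0(s) - 3·L_1(s) - 19·L_2(s).
Expanding and collecting terms gives q(s) = -6s^2 + 2s + 1.
Check: q(2) = -19. ✓

q(s) = -6s^2 + 2s + 1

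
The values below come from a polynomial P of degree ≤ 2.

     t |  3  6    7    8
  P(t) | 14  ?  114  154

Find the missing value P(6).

The 3 known points determine the degree-2 polynomial uniquely.
Write P(t) = at^2 + bt + c. Substituting each data point gives a linear system:
  9a + 3b + c = 14
  49a + 7b + c = 114
  64a + 8b + c = 154
Solving the system yields a = 3, b = -5, c = 2.
So P(t) = 3t^2 - 5t + 2.
Then P(6) = 80.

80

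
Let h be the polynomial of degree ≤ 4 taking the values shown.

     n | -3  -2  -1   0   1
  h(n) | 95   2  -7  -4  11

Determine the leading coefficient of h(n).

Write h(n) = an^4 + bn^3 + cn^2 + dn + e. Substituting each data point gives a linear system:
  81a - 27b + 9c - 3d + e = 95
  16a - 8b + 4c - 2d + e = 2
  a - b + c - d + e = -7
  e = -4
  a + b + c + d + e = 11
Solving the system yields a = 3, b = 6, c = 3, d = 3, e = -4.
So h(n) = 3n^4 + 6n^3 + 3n^2 + 3n - 4.
The leading coefficient is 3.

3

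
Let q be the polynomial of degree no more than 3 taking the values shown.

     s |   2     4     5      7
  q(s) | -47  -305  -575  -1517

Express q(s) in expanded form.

q(s) = -4s^3 - 3s^2 + s - 5

Write q(s) = as^3 + bs^2 + cs + d. Substituting each data point gives a linear system:
  8a + 4b + 2c + d = -47
  64a + 16b + 4c + d = -305
  125a + 25b + 5c + d = -575
  343a + 49b + 7c + d = -1517
Solving the system yields a = -4, b = -3, c = 1, d = -5.
So q(s) = -4s^3 - 3s^2 + s - 5.
Check: q(4) = -305. ✓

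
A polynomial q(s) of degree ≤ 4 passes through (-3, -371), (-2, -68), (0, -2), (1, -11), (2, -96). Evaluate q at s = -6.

-6248

Using the Lagrange interpolation formula with nodes -3, -2, 0, 1, 2:
  L_0(s) = (s + 2)s(s - 1)(s - 2) / 60
  L_1(s) = (s + 3)s(s - 1)(s - 2) / -24
  L_2(s) = (s + 3)(s + 2)(s - 1)(s - 2) / 12
  L_3(s) = (s + 3)(s + 2)s(s - 2) / -12
  L_4(s) = (s + 3)(s + 2)s(s - 1) / 40
Then q(s) = -371·L_0(s) - 68·L_1(s) - 2·L_2(s) - 11·L_3(s) - 96·L_4(s).
Expanding and collecting terms gives q(s) = -5s⁴ - s³ - 3s - 2.
Evaluating at s = -6: q(-6) = -6248.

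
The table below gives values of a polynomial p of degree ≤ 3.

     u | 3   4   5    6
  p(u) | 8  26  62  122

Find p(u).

Write p(u) = au^3 + bu^2 + cu + d. Substituting each data point gives a linear system:
  27a + 9b + 3c + d = 8
  64a + 16b + 4c + d = 26
  125a + 25b + 5c + d = 62
  216a + 36b + 6c + d = 122
Solving the system yields a = 1, b = -3, c = 2, d = 2.
So p(u) = u^3 - 3u^2 + 2u + 2.
Check: p(6) = 122. ✓

p(u) = u^3 - 3u^2 + 2u + 2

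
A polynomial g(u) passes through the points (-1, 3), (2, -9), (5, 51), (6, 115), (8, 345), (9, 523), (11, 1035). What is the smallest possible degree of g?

3

Divided differences on the nodes -1, 2, 5, 6, 8, 9, 11:
  order 0: 3  -9  51  115  345  523  1035
  order 1: -4  20  64  115  178  256
  order 2: 4  11  17  21  26
  order 3: 1  1  1  1
  order 4: 0  0  0
  order 5: 0  0
  order 6: 0
The order-3 divided differences are all 1 (nonzero) and every higher order vanishes, so the data lies on a polynomial of degree exactly 3.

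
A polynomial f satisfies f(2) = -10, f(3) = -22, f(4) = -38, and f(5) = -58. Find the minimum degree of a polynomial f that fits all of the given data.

Forward differences of the values at n = 2, 3, 4, 5:
  f  : -10  -22  -38  -58
  Δ  : -12  -16  -20
  Δ^2: -4  -4
  Δ^3: 0
The second differences are constant (-4) and nonzero, while all higher differences vanish, so the minimal degree is 2.

2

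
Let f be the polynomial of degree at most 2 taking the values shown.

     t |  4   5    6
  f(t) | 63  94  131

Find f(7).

174

Write f(t) = at^2 + bt + c. Substituting each data point gives a linear system:
  16a + 4b + c = 63
  25a + 5b + c = 94
  36a + 6b + c = 131
Solving the system yields a = 3, b = 4, c = -1.
So f(t) = 3t^2 + 4t - 1.
Then f(7) = 174.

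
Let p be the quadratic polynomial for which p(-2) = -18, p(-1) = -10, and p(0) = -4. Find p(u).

Write p(u) = au^2 + bu + c. Substituting each data point gives a linear system:
  4a - 2b + c = -18
  a - b + c = -10
  c = -4
Solving the system yields a = -1, b = 5, c = -4.
So p(u) = -u² + 5u - 4.
Check: p(-2) = -18. ✓

p(u) = -u^2 + 5u - 4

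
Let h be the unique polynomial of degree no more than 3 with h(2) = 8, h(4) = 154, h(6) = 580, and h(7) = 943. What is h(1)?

-5

Using the Lagrange interpolation formula with nodes 2, 4, 6, 7:
  L_0(s) = (s - 4)(s - 6)(s - 7) / -40
  L_1(s) = (s - 2)(s - 6)(s - 7) / 12
  L_2(s) = (s - 2)(s - 4)(s - 7) / -8
  L_3(s) = (s - 2)(s - 4)(s - 6) / 15
Then h(s) = 8·L_0(s) + 154·L_1(s) + 580·L_2(s) + 943·L_3(s).
Expanding and collecting terms gives h(s) = 3s^3 - s^2 - 5s - 2.
Evaluating at s = 1: h(1) = -5.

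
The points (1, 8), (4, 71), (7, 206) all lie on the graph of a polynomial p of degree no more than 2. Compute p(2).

21

Forward differences of the values at s = 1, 4, 7:
  p  : 8  71  206
  Δ  : 63  135
  Δ^2: 72
The second differences are constant, confirming degree 2.
Interpolating (Newton forward form) and evaluating at s = 2 gives p(2) = 21.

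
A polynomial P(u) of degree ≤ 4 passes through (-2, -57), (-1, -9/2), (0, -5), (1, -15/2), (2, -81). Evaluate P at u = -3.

Forward differences of the values at u = -2, -1, 0, 1, 2:
  P  : -57  -9/2  -5  -15/2  -81
  Δ  : 105/2  -1/2  -5/2  -147/2
  Δ^2: -53  -2  -71
  Δ^3: 51  -69
  Δ^4: -120
The fourth differences are constant, confirming degree 4.
Interpolating (Newton forward form) and evaluating at u = -3 gives P(-3) = -667/2.

-667/2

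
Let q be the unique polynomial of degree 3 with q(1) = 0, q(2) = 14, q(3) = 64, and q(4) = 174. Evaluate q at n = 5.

Write q(n) = an^3 + bn^2 + cn + d. Substituting each data point gives a linear system:
  a + b + c + d = 0
  8a + 4b + 2c + d = 14
  27a + 9b + 3c + d = 64
  64a + 16b + 4c + d = 174
Solving the system yields a = 4, b = -6, c = 4, d = -2.
So q(n) = 4n^3 - 6n^2 + 4n - 2.
Then q(5) = 368.

368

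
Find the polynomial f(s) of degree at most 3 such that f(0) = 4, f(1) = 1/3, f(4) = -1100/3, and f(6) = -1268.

f(s) = -6s^3 + (1/3)s^2 + 2s + 4

Using the Lagrange interpolation formula with nodes 0, 1, 4, 6:
  L_0(s) = (s - 1)(s - 4)(s - 6) / -24
  L_1(s) = s(s - 4)(s - 6) / 15
  L_2(s) = s(s - 1)(s - 6) / -24
  L_3(s) = s(s - 1)(s - 4) / 60
Then f(s) = 4·L_0(s) + 1/3·L_1(s) - 1100/3·L_2(s) - 1268·L_3(s).
Expanding and collecting terms gives f(s) = -6s^3 + (1/3)s^2 + 2s + 4.
Check: f(1) = 1/3. ✓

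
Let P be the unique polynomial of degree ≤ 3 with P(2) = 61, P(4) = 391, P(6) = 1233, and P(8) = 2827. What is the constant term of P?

3

Write P(s) = as^3 + bs^2 + cs + d. Substituting each data point gives a linear system:
  8a + 4b + 2c + d = 61
  64a + 16b + 4c + d = 391
  216a + 36b + 6c + d = 1233
  512a + 64b + 8c + d = 2827
Solving the system yields a = 5, b = 4, c = 1, d = 3.
So P(s) = 5s^3 + 4s^2 + s + 3.
The constant term is 3.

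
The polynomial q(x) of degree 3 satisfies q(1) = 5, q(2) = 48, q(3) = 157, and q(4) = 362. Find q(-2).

Using the Lagrange interpolation formula with nodes 1, 2, 3, 4:
  L_0(x) = (x - 2)(x - 3)(x - 4) / -6
  L_1(x) = (x - 1)(x - 3)(x - 4) / 2
  L_2(x) = (x - 1)(x - 2)(x - 4) / -2
  L_3(x) = (x - 1)(x - 2)(x - 3) / 6
Then q(x) = 5·L_0(x) + 48·L_1(x) + 157·L_2(x) + 362·L_3(x).
Expanding and collecting terms gives q(x) = 5x^3 + 3x^2 - x - 2.
Evaluating at x = -2: q(-2) = -28.

-28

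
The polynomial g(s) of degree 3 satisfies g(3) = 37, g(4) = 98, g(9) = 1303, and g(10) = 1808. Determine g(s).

g(s) = 2s^3 - 2s^2 + s - 2

Write g(s) = as^3 + bs^2 + cs + d. Substituting each data point gives a linear system:
  27a + 9b + 3c + d = 37
  64a + 16b + 4c + d = 98
  729a + 81b + 9c + d = 1303
  1000a + 100b + 10c + d = 1808
Solving the system yields a = 2, b = -2, c = 1, d = -2.
So g(s) = 2s³ - 2s² + s - 2.
Check: g(9) = 1303. ✓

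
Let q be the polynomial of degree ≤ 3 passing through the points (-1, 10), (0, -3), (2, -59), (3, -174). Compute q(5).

Write q(u) = au^3 + bu^2 + cu + d. Substituting each data point gives a linear system:
  -a + b - c + d = 10
  d = -3
  8a + 4b + 2c + d = -59
  27a + 9b + 3c + d = -174
Solving the system yields a = -6, b = 1, c = -6, d = -3.
So q(u) = -6u³ + u² - 6u - 3.
Then q(5) = -758.

-758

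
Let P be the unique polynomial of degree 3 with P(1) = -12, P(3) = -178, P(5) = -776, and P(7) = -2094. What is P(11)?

Write P(u) = au^3 + bu^2 + cu + d. Substituting each data point gives a linear system:
  a + b + c + d = -12
  27a + 9b + 3c + d = -178
  125a + 25b + 5c + d = -776
  343a + 49b + 7c + d = -2094
Solving the system yields a = -6, b = 0, c = -5, d = -1.
So P(u) = -6u³ - 5u - 1.
Then P(11) = -8042.

-8042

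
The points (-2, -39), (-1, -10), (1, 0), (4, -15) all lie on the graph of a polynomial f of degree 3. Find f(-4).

Using the Lagrange interpolation formula with nodes -2, -1, 1, 4:
  L_0(x) = (x + 1)(x - 1)(x - 4) / -18
  L_1(x) = (x + 2)(x - 1)(x - 4) / 10
  L_2(x) = (x + 2)(x + 1)(x - 4) / -18
  L_3(x) = (x + 2)(x + 1)(x - 1) / 90
Then f(x) = -39·L_0(x) - 10·L_1(x) + 0·L_2(x) - 15·L_3(x).
Expanding and collecting terms gives f(x) = x³ - 6x² + 4x + 1.
Evaluating at x = -4: f(-4) = -175.

-175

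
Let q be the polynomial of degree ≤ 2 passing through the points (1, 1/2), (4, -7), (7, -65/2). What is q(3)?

-5/2

Write q(n) = an^2 + bn + c. Substituting each data point gives a linear system:
  a + b + c = 1/2
  16a + 4b + c = -7
  49a + 7b + c = -65/2
Solving the system yields a = -1, b = 5/2, c = -1.
So q(n) = -n² + (5/2)n - 1.
Then q(3) = -5/2.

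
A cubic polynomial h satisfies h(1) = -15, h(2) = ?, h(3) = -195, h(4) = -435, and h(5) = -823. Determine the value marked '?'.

On equispaced nodes a degree-3 polynomial has vanishing fourth forward difference, so
  h(1) - 4·h(2) + 6·h(3) - 4·h(4) + h(5) = 0.
Substituting the known values and solving for h(2):
  -4·h(2) = 268
  h(2) = -67.

-67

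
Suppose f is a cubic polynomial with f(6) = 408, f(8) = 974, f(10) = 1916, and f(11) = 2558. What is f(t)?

f(t) = 2t^3 - t^2 + t + 6

Using the Lagrange interpolation formula with nodes 6, 8, 10, 11:
  L_0(t) = (t - 8)(t - 10)(t - 11) / -40
  L_1(t) = (t - 6)(t - 10)(t - 11) / 12
  L_2(t) = (t - 6)(t - 8)(t - 11) / -8
  L_3(t) = (t - 6)(t - 8)(t - 10) / 15
Then f(t) = 408·L_0(t) + 974·L_1(t) + 1916·L_2(t) + 2558·L_3(t).
Expanding and collecting terms gives f(t) = 2t^3 - t^2 + t + 6.
Check: f(8) = 974. ✓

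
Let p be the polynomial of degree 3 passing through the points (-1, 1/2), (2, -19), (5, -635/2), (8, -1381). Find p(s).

Using the Lagrange interpolation formula with nodes -1, 2, 5, 8:
  L_0(s) = (s - 2)(s - 5)(s - 8) / -162
  L_1(s) = (s + 1)(s - 5)(s - 8) / 54
  L_2(s) = (s + 1)(s - 2)(s - 8) / -54
  L_3(s) = (s + 1)(s - 2)(s - 5) / 162
Then p(s) = 1/2·L_0(s) - 19·L_1(s) - 635/2·L_2(s) - 1381·L_3(s).
Expanding and collecting terms gives p(s) = -3s^3 + (5/2)s^2 - 5.
Check: p(8) = -1381. ✓

p(s) = -3s^3 + (5/2)s^2 - 5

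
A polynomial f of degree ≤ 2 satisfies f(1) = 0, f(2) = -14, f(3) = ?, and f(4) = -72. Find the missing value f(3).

On equispaced nodes a degree-2 polynomial has vanishing third forward difference, so
  - f(1) + 3·f(2) - 3·f(3) + f(4) = 0.
Substituting the known values and solving for f(3):
  -3·f(3) = 114
  f(3) = -38.

-38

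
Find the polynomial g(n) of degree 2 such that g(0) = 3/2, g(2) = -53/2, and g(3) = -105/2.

g(n) = -4n^2 - 6n + 3/2

Using the Lagrange interpolation formula with nodes 0, 2, 3:
  L_0(n) = (n - 2)(n - 3) / 6
  L_1(n) = n(n - 3) / -2
  L_2(n) = n(n - 2) / 3
Then g(n) = 3/2·L_0(n) - 53/2·L_1(n) - 105/2·L_2(n).
Expanding and collecting terms gives g(n) = -4n^2 - 6n + 3/2.
Check: g(2) = -53/2. ✓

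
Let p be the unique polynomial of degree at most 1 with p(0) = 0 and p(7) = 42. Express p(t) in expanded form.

Write p(t) = at + b. Substituting each data point gives a linear system:
  b = 0
  7a + b = 42
Solving the system yields a = 6, b = 0.
So p(t) = 6t.
Check: p(0) = 0. ✓

p(t) = 6t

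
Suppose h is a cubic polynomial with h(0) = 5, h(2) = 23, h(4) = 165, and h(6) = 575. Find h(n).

Write h(n) = an^3 + bn^2 + cn + d. Substituting each data point gives a linear system:
  d = 5
  8a + 4b + 2c + d = 23
  64a + 16b + 4c + d = 165
  216a + 36b + 6c + d = 575
Solving the system yields a = 3, b = -5/2, c = 2, d = 5.
So h(n) = 3n^3 - (5/2)n^2 + 2n + 5.
Check: h(0) = 5. ✓

h(n) = 3n^3 - (5/2)n^2 + 2n + 5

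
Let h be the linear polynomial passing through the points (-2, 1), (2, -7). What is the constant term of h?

Write h(n) = an + b. Substituting each data point gives a linear system:
  -2a + b = 1
  2a + b = -7
Solving the system yields a = -2, b = -3.
So h(n) = -2n - 3.
The constant term is -3.

-3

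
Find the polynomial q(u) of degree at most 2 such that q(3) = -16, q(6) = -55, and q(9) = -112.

Write q(u) = au^2 + bu + c. Substituting each data point gives a linear system:
  9a + 3b + c = -16
  36a + 6b + c = -55
  81a + 9b + c = -112
Solving the system yields a = -1, b = -4, c = 5.
So q(u) = -u^2 - 4u + 5.
Check: q(6) = -55. ✓

q(u) = -u^2 - 4u + 5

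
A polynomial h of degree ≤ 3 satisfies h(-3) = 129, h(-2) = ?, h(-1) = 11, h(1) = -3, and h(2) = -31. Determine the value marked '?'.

45

The 4 known points determine the degree-3 polynomial uniquely.
Write h(x) = ax^3 + bx^2 + cx + d. Substituting each data point gives a linear system:
  -27a + 9b - 3c + d = 129
  -a + b - c + d = 11
  a + b + c + d = -3
  8a + 4b + 2c + d = -31
Solving the system yields a = -4, b = 1, c = -3, d = 3.
So h(x) = -4x³ + x² - 3x + 3.
Then h(-2) = 45.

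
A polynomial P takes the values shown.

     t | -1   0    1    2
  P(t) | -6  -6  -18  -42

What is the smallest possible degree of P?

Forward differences of the values at t = -1, 0, 1, 2:
  P  : -6  -6  -18  -42
  Δ  : 0  -12  -24
  Δ^2: -12  -12
  Δ^3: 0
The second differences are constant (-12) and nonzero, while all higher differences vanish, so the minimal degree is 2.

2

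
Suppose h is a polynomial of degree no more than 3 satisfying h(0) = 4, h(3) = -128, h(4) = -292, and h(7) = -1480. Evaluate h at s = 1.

-4

Write h(s) = as^3 + bs^2 + cs + d. Substituting each data point gives a linear system:
  d = 4
  27a + 9b + 3c + d = -128
  64a + 16b + 4c + d = -292
  343a + 49b + 7c + d = -1480
Solving the system yields a = -4, b = -2, c = -2, d = 4.
So h(s) = -4s^3 - 2s^2 - 2s + 4.
Then h(1) = -4.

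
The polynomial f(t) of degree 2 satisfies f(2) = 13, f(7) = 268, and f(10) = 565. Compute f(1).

Using the Lagrange interpolation formula with nodes 2, 7, 10:
  L_0(t) = (t - 7)(t - 10) / 40
  L_1(t) = (t - 2)(t - 10) / -15
  L_2(t) = (t - 2)(t - 7) / 24
Then f(t) = 13·L_0(t) + 268·L_1(t) + 565·L_2(t).
Expanding and collecting terms gives f(t) = 6t² - 3t - 5.
Evaluating at t = 1: f(1) = -2.

-2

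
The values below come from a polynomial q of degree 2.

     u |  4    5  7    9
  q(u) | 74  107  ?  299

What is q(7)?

The 3 known points determine the degree-2 polynomial uniquely.
Write q(u) = au^2 + bu + c. Substituting each data point gives a linear system:
  16a + 4b + c = 74
  25a + 5b + c = 107
  81a + 9b + c = 299
Solving the system yields a = 3, b = 6, c = 2.
So q(u) = 3u^2 + 6u + 2.
Then q(7) = 191.

191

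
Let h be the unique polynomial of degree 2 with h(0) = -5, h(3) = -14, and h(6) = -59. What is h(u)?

Write h(u) = au^2 + bu + c. Substituting each data point gives a linear system:
  c = -5
  9a + 3b + c = -14
  36a + 6b + c = -59
Solving the system yields a = -2, b = 3, c = -5.
So h(u) = -2u^2 + 3u - 5.
Check: h(3) = -14. ✓

h(u) = -2u^2 + 3u - 5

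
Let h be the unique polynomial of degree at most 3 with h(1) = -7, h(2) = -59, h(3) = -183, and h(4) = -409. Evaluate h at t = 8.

-2933

Using the Lagrange interpolation formula with nodes 1, 2, 3, 4:
  L_0(t) = (t - 2)(t - 3)(t - 4) / -6
  L_1(t) = (t - 1)(t - 3)(t - 4) / 2
  L_2(t) = (t - 1)(t - 2)(t - 4) / -2
  L_3(t) = (t - 1)(t - 2)(t - 3) / 6
Then h(t) = -7·L_0(t) - 59·L_1(t) - 183·L_2(t) - 409·L_3(t).
Expanding and collecting terms gives h(t) = -5t^3 - 6t^2 + t + 3.
Evaluating at t = 8: h(8) = -2933.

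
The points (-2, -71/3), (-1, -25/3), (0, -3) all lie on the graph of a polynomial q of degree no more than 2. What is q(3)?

Using the Lagrange interpolation formula with nodes -2, -1, 0:
  L_0(x) = (x + 1)x / 2
  L_1(x) = (x + 2)x / -1
  L_2(x) = (x + 2)(x + 1) / 2
Then q(x) = -71/3·L_0(x) - 25/3·L_1(x) - 3·L_2(x).
Expanding and collecting terms gives q(x) = -5x² + (1/3)x - 3.
Evaluating at x = 3: q(3) = -47.

-47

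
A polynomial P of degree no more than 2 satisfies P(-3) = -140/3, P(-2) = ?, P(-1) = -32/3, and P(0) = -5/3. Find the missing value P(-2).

The 3 known points determine the degree-2 polynomial uniquely.
Write P(t) = at^2 + bt + c. Substituting each data point gives a linear system:
  9a - 3b + c = -140/3
  a - b + c = -32/3
  c = -5/3
Solving the system yields a = -3, b = 6, c = -5/3.
So P(t) = -3t^2 + 6t - 5/3.
Then P(-2) = -77/3.

-77/3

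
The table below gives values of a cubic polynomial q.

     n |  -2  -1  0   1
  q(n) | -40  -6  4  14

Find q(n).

Using the Lagrange interpolation formula with nodes -2, -1, 0, 1:
  L_0(n) = (n + 1)n(n - 1) / -6
  L_1(n) = (n + 2)n(n - 1) / 2
  L_2(n) = (n + 2)(n + 1)(n - 1) / -2
  L_3(n) = (n + 2)(n + 1)n / 6
Then q(n) = -40·L_0(n) - 6·L_1(n) + 4·L_2(n) + 14·L_3(n).
Expanding and collecting terms gives q(n) = 4n³ + 6n + 4.
Check: q(-1) = -6. ✓

q(n) = 4n^3 + 6n + 4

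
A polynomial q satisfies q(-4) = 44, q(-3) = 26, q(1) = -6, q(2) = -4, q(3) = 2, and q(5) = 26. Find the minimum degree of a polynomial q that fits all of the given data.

2

Divided differences on the nodes -4, -3, 1, 2, 3, 5:
  order 0: 44  26  -6  -4  2  26
  order 1: -18  -8  2  6  12
  order 2: 2  2  2  2
  order 3: 0  0  0
  order 4: 0  0
  order 5: 0
The order-2 divided differences are all 2 (nonzero) and every higher order vanishes, so the data lies on a polynomial of degree exactly 2.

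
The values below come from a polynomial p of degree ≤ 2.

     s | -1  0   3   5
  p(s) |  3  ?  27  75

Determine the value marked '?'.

The 3 known points determine the degree-2 polynomial uniquely.
Write p(s) = as^2 + bs + c. Substituting each data point gives a linear system:
  a - b + c = 3
  9a + 3b + c = 27
  25a + 5b + c = 75
Solving the system yields a = 3, b = 0, c = 0.
So p(s) = 3s².
Then p(0) = 0.

0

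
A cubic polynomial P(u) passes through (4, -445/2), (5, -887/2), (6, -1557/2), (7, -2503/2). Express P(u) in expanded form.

P(u) = -4u^3 + 3u^2 - 4u + 3/2

Write P(u) = au^3 + bu^2 + cu + d. Substituting each data point gives a linear system:
  64a + 16b + 4c + d = -445/2
  125a + 25b + 5c + d = -887/2
  216a + 36b + 6c + d = -1557/2
  343a + 49b + 7c + d = -2503/2
Solving the system yields a = -4, b = 3, c = -4, d = 3/2.
So P(u) = -4u^3 + 3u^2 - 4u + 3/2.
Check: P(5) = -887/2. ✓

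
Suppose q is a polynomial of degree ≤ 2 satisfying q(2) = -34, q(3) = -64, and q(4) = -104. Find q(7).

-284

Write q(u) = au^2 + bu + c. Substituting each data point gives a linear system:
  4a + 2b + c = -34
  9a + 3b + c = -64
  16a + 4b + c = -104
Solving the system yields a = -5, b = -5, c = -4.
So q(u) = -5u² - 5u - 4.
Then q(7) = -284.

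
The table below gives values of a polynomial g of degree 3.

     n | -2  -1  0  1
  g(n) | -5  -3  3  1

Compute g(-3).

9

Write g(n) = an^3 + bn^2 + cn + d. Substituting each data point gives a linear system:
  -8a + 4b - 2c + d = -5
  -a + b - c + d = -3
  d = 3
  a + b + c + d = 1
Solving the system yields a = -2, b = -4, c = 4, d = 3.
So g(n) = -2n^3 - 4n^2 + 4n + 3.
Then g(-3) = 9.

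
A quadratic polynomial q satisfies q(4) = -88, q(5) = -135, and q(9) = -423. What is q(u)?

q(u) = -5u^2 - 2u

Write q(u) = au^2 + bu + c. Substituting each data point gives a linear system:
  16a + 4b + c = -88
  25a + 5b + c = -135
  81a + 9b + c = -423
Solving the system yields a = -5, b = -2, c = 0.
So q(u) = -5u^2 - 2u.
Check: q(9) = -423. ✓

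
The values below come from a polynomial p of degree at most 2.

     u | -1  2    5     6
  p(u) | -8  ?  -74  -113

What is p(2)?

The 3 known points determine the degree-2 polynomial uniquely.
Write p(u) = au^2 + bu + c. Substituting each data point gives a linear system:
  a - b + c = -8
  25a + 5b + c = -74
  36a + 6b + c = -113
Solving the system yields a = -4, b = 5, c = 1.
So p(u) = -4u² + 5u + 1.
Then p(2) = -5.

-5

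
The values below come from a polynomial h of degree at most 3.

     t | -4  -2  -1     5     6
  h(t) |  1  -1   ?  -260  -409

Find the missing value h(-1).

4

The 4 known points determine the degree-3 polynomial uniquely.
Write h(t) = at^3 + bt^2 + ct + d. Substituting each data point gives a linear system:
  -64a + 16b - 4c + d = 1
  -8a + 4b - 2c + d = -1
  125a + 25b + 5c + d = -260
  216a + 36b + 6c + d = -409
Solving the system yields a = -1, b = -5, c = -3, d = 5.
So h(t) = -t^3 - 5t^2 - 3t + 5.
Then h(-1) = 4.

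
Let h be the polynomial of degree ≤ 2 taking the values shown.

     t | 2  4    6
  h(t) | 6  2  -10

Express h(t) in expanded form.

h(t) = -t^2 + 4t + 2

Using the Lagrange interpolation formula with nodes 2, 4, 6:
  L_0(t) = (t - 4)(t - 6) / 8
  L_1(t) = (t - 2)(t - 6) / -4
  L_2(t) = (t - 2)(t - 4) / 8
Then h(t) = 6·L_0(t) + 2·L_1(t) - 10·L_2(t).
Expanding and collecting terms gives h(t) = -t² + 4t + 2.
Check: h(6) = -10. ✓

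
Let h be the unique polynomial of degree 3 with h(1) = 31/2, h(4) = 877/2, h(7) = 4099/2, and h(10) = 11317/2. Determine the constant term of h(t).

Write h(t) = at^3 + bt^2 + ct + d. Substituting each data point gives a linear system:
  a + b + c + d = 31/2
  64a + 16b + 4c + d = 877/2
  343a + 49b + 7c + d = 4099/2
  1000a + 100b + 10c + d = 11317/2
Solving the system yields a = 5, b = 6, c = 6, d = -3/2.
So h(t) = 5t^3 + 6t^2 + 6t - 3/2.
The constant term is -3/2.

-3/2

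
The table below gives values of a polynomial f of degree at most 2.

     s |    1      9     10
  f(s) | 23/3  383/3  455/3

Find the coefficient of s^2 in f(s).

1

Write f(s) = as^2 + bs + c. Substituting each data point gives a linear system:
  a + b + c = 23/3
  81a + 9b + c = 383/3
  100a + 10b + c = 455/3
Solving the system yields a = 1, b = 5, c = 5/3.
So f(s) = s² + 5s + 5/3.
The leading coefficient is 1.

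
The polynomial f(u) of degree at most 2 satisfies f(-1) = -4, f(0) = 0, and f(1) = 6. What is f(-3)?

-6

Using the Lagrange interpolation formula with nodes -1, 0, 1:
  L_0(u) = u(u - 1) / 2
  L_1(u) = (u + 1)(u - 1) / -1
  L_2(u) = (u + 1)u / 2
Then f(u) = -4·L_0(u) + 0·L_1(u) + 6·L_2(u).
Expanding and collecting terms gives f(u) = u^2 + 5u.
Evaluating at u = -3: f(-3) = -6.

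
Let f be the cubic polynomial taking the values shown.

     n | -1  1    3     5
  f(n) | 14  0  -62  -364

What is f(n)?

Write f(n) = an^3 + bn^2 + cn + d. Substituting each data point gives a linear system:
  -a + b - c + d = 14
  a + b + c + d = 0
  27a + 9b + 3c + d = -62
  125a + 25b + 5c + d = -364
Solving the system yields a = -4, b = 6, c = -3, d = 1.
So f(n) = -4n^3 + 6n^2 - 3n + 1.
Check: f(1) = 0. ✓

f(n) = -4n^3 + 6n^2 - 3n + 1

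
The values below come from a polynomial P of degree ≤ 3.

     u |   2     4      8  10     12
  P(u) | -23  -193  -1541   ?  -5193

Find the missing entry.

-3007

The 4 known points determine the degree-3 polynomial uniquely.
Write P(u) = au^3 + bu^2 + cu + d. Substituting each data point gives a linear system:
  8a + 4b + 2c + d = -23
  64a + 16b + 4c + d = -193
  512a + 64b + 8c + d = -1541
  1728a + 144b + 12c + d = -5193
Solving the system yields a = -3, b = 0, c = -1, d = 3.
So P(u) = -3u³ - u + 3.
Then P(10) = -3007.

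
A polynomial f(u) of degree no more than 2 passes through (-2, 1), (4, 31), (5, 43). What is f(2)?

13

Write f(u) = au^2 + bu + c. Substituting each data point gives a linear system:
  4a - 2b + c = 1
  16a + 4b + c = 31
  25a + 5b + c = 43
Solving the system yields a = 1, b = 3, c = 3.
So f(u) = u² + 3u + 3.
Then f(2) = 13.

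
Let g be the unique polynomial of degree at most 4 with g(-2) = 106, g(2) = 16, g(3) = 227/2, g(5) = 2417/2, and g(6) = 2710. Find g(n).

g(n) = 3n^4 - 6n^3 + 3n^2 + (3/2)n + 1

Write g(n) = an^4 + bn^3 + cn^2 + dn + e. Substituting each data point gives a linear system:
  16a - 8b + 4c - 2d + e = 106
  16a + 8b + 4c + 2d + e = 16
  81a + 27b + 9c + 3d + e = 227/2
  625a + 125b + 25c + 5d + e = 2417/2
  1296a + 216b + 36c + 6d + e = 2710
Solving the system yields a = 3, b = -6, c = 3, d = 3/2, e = 1.
So g(n) = 3n⁴ - 6n³ + 3n² + (3/2)n + 1.
Check: g(5) = 2417/2. ✓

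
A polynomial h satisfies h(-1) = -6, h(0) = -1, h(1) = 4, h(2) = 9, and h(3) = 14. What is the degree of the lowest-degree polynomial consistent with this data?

1

Forward differences of the values at t = -1, 0, 1, 2, 3:
  h  : -6  -1  4  9  14
  Δ  : 5  5  5  5
  Δ^2: 0  0  0
  Δ^3: 0  0
  Δ^4: 0
The first differences are constant (5) and nonzero, while all higher differences vanish, so the minimal degree is 1.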